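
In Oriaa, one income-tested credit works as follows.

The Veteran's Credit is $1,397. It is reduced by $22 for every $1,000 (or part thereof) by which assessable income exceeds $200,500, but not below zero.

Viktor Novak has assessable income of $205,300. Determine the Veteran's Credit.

Veteran's Credit: income exceeds $200,500 by $4,800, which is 5 full-or-partial $1,000 increments; reduction = 5 × $22 = $110, leaving $1,287.

$1,287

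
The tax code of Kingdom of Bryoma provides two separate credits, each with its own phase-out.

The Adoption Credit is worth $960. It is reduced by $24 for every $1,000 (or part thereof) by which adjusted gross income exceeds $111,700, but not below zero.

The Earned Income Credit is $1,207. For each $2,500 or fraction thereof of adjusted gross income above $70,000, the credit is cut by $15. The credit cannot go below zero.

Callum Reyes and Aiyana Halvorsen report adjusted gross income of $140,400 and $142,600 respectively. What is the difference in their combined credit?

$63

Callum ($140,400): Adoption Credit: income exceeds $111,700 by $28,700, which is 29 full-or-partial $1,000 increments; reduction = 29 × $24 = $696, leaving $264. Earned Income Credit: income exceeds $70,000 by $70,400, which is 29 full-or-partial $2,500 increments; reduction = 29 × $15 = $435, leaving $772. total $264 + $772 = $1,036
Aiyana ($142,600): Adoption Credit: income exceeds $111,700 by $30,900, which is 31 full-or-partial $1,000 increments; reduction = 31 × $24 = $744, leaving $216. Earned Income Credit: income exceeds $70,000 by $72,600, which is 30 full-or-partial $2,500 increments; reduction = 30 × $15 = $450, leaving $757. total $216 + $757 = $973
Difference: |$1,036 − $973| = $63.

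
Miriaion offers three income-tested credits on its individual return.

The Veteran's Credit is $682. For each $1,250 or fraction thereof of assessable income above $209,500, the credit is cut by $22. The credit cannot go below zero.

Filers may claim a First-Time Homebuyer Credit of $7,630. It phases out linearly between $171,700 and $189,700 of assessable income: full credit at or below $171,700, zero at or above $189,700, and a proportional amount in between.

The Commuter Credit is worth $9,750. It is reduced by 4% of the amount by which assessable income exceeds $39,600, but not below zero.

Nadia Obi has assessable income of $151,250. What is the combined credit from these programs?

Veteran's Credit: $151,250 is at or below the $209,500 threshold, so the full $682 applies.
First-Time Homebuyer Credit: $151,250 is at or below the $171,700 threshold, so the full $7,630 applies.
Commuter Credit: 4% of the $111,650 excess over $39,600 is $4,466; credit = $9,750 − $4,466 = $5,284.
Total: $682 + $7,630 + $5,284 = $13,596.

$13,596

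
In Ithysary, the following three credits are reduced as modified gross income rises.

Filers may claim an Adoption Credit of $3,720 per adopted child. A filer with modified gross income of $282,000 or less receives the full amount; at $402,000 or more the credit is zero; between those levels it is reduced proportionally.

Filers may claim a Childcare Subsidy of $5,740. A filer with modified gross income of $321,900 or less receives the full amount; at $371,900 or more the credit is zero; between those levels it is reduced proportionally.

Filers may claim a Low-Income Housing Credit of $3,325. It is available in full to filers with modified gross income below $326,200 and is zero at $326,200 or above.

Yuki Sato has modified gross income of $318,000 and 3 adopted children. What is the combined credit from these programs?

$16,877

Adoption Credit: base = 3 × $3,720 = $11,160. $318,000 is $36,000 into a $120,000 phase-out range, leaving 84,000/120,000 of the credit: $11,160 × 84,000/120,000 = $7,812.
Childcare Subsidy: $318,000 is at or below the $321,900 threshold, so the full $5,740 applies.
Low-Income Housing Credit: $318,000 is below the $326,200 cutoff, so the full $3,325 applies.
Total: $7,812 + $5,740 + $3,325 = $16,877.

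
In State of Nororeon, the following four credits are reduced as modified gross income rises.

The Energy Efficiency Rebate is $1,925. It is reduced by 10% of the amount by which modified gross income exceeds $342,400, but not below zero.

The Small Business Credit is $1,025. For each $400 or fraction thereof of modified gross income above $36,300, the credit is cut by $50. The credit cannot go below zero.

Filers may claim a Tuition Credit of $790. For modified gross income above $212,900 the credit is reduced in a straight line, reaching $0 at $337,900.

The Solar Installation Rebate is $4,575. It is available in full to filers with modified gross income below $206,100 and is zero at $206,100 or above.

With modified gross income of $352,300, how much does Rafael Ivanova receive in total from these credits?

Energy Efficiency Rebate: 10% of the $9,900 excess over $342,400 is $990; credit = $1,925 − $990 = $935.
Small Business Credit: income exceeds $36,300 by $316,000 → 790 increments × $50 = $39,500 ≥ base, so the credit is $0.
Tuition Credit: $352,300 is at or above $337,900, so the credit is $0.
Solar Installation Rebate: $352,300 meets or exceeds the $206,100 cutoff, so the credit is $0.
Total: $935 + $0 + $0 + $0 = $935.

$935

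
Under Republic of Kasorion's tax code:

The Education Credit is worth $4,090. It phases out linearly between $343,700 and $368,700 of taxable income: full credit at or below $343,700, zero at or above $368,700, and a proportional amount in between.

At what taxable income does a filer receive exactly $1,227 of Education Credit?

$361,200

$1,227 is 1,227/4,090 of the full $4,090, so 2,863/4,090 of the $25,000 range has been used: income = $343,700 + $25,000 × 2,863/4,090 = $361,200.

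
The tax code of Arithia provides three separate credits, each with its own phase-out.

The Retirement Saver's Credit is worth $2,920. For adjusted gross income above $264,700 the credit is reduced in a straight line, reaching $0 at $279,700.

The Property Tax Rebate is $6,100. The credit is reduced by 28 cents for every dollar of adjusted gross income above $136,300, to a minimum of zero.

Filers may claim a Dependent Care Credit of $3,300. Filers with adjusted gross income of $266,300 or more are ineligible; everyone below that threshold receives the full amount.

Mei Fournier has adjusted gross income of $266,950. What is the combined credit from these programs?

Retirement Saver's Credit: $266,950 is $2,250 into a $15,000 phase-out range, leaving 12,750/15,000 of the credit: $2,920 × 12,750/15,000 = $2,482.
Property Tax Rebate: 28% of the $130,650 excess over $136,300 is $36,582 ≥ base, so the credit is $0.
Dependent Care Credit: $266,950 meets or exceeds the $266,300 cutoff, so the credit is $0.
Total: $2,482 + $0 + $0 = $2,482.

$2,482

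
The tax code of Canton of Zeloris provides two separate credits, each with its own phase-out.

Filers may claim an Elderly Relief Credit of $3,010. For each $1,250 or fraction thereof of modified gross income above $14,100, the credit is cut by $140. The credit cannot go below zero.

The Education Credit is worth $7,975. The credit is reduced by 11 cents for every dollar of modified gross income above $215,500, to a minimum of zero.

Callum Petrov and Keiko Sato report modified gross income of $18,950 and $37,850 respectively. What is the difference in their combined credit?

Callum ($18,950): Elderly Relief Credit: income exceeds $14,100 by $4,850, which is 4 full-or-partial $1,250 increments; reduction = 4 × $140 = $560, leaving $2,450. Education Credit: $18,950 is at or below the $215,500 threshold, so the full $7,975 applies. total $2,450 + $7,975 = $10,425
Keiko ($37,850): Elderly Relief Credit: income exceeds $14,100 by $23,750, which is 19 full-or-partial $1,250 increments; reduction = 19 × $140 = $2,660, leaving $350. Education Credit: $37,850 is at or below the $215,500 threshold, so the full $7,975 applies. total $350 + $7,975 = $8,325
Difference: |$10,425 − $8,325| = $2,100.

$2,100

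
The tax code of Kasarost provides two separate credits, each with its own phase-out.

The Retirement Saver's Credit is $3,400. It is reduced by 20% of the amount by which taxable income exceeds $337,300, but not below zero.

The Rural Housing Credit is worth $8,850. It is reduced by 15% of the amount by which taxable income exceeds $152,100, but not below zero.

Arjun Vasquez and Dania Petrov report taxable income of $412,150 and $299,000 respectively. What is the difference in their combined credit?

Arjun ($412,150): Retirement Saver's Credit: 20% of the $74,850 excess over $337,300 is $14,970 ≥ base, so the credit is $0. Rural Housing Credit: 15% of the $260,050 excess over $152,100 is $39,007.50 ≥ base, so the credit is $0. total $0 + $0 = $0
Dania ($299,000): Retirement Saver's Credit: $299,000 is at or below the $337,300 threshold, so the full $3,400 applies. Rural Housing Credit: 15% of the $146,900 excess over $152,100 is $22,035 ≥ base, so the credit is $0. total $3,400 + $0 = $3,400
Difference: |$0 − $3,400| = $3,400.

$3,400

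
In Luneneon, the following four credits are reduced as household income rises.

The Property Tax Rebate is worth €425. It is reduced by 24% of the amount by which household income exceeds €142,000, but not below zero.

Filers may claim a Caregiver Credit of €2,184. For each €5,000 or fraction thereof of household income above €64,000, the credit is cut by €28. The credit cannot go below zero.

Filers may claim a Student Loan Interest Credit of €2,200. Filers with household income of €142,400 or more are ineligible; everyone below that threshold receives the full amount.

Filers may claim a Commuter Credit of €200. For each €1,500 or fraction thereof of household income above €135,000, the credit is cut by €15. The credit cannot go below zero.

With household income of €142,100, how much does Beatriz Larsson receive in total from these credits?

Property Tax Rebate: 24% of the €100 excess over €142,000 is €24; credit = €425 − €24 = €401.
Caregiver Credit: income exceeds €64,000 by €78,100, which is 16 full-or-partial €5,000 increments; reduction = 16 × €28 = €448, leaving €1,736.
Student Loan Interest Credit: €142,100 is below the €142,400 cutoff, so the full €2,200 applies.
Commuter Credit: income exceeds €135,000 by €7,100, which is 5 full-or-partial €1,500 increments; reduction = 5 × €15 = €75, leaving €125.
Total: €401 + €1,736 + €2,200 + €125 = €4,462.

€4,462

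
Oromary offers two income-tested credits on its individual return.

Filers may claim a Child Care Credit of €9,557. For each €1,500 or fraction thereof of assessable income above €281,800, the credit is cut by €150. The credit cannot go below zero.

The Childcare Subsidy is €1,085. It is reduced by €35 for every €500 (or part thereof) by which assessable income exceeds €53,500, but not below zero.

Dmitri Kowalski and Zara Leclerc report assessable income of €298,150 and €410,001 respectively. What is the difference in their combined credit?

€7,907

Dmitri (€298,150): Child Care Credit: income exceeds €281,800 by €16,350, which is 11 full-or-partial €1,500 increments; reduction = 11 × €150 = €1,650, leaving €7,907. Childcare Subsidy: income exceeds €53,500 by €244,650 → 490 increments × €35 = €17,150 ≥ base, so the credit is €0. total €7,907 + €0 = €7,907
Zara (€410,001): Child Care Credit: income exceeds €281,800 by €128,201 → 86 increments × €150 = €12,900 ≥ base, so the credit is €0. Childcare Subsidy: income exceeds €53,500 by €356,501 → 714 increments × €35 = €24,990 ≥ base, so the credit is €0. total €0 + €0 = €0
Difference: |€7,907 − €0| = €7,907.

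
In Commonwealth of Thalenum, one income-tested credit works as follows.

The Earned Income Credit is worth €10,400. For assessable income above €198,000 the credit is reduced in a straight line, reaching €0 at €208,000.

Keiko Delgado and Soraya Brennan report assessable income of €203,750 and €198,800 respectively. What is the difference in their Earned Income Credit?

€5,148

Keiko (€203,750): Earned Income Credit: €203,750 is €5,750 into a €10,000 phase-out range, leaving 4,250/10,000 of the credit: €10,400 × 4,250/10,000 = €4,420.
Soraya (€198,800): Earned Income Credit: €198,800 is €800 into a €10,000 phase-out range, leaving 9,200/10,000 of the credit: €10,400 × 9,200/10,000 = €9,568.
Difference: |€4,420 − €9,568| = €5,148.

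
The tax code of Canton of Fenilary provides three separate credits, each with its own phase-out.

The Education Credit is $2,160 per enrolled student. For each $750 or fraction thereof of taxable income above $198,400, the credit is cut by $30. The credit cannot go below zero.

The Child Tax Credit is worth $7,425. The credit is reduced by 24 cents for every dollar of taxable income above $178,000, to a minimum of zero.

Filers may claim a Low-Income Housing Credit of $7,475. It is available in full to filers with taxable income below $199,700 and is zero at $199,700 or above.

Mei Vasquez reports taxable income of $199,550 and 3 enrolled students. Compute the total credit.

$16,148

Education Credit: base = 3 × $2,160 = $6,480. income exceeds $198,400 by $1,150, which is 2 full-or-partial $750 increments; reduction = 2 × $30 = $60, leaving $6,420.
Child Tax Credit: 24% of the $21,550 excess over $178,000 is $5,172; credit = $7,425 − $5,172 = $2,253.
Low-Income Housing Credit: $199,550 is below the $199,700 cutoff, so the full $7,475 applies.
Total: $6,420 + $2,253 + $7,475 = $16,148.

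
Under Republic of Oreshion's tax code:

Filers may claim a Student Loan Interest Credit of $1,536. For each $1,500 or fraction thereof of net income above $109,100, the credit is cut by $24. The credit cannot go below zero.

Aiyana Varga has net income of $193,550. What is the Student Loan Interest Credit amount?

$168

Student Loan Interest Credit: income exceeds $109,100 by $84,450, which is 57 full-or-partial $1,500 increments; reduction = 57 × $24 = $1,368, leaving $168.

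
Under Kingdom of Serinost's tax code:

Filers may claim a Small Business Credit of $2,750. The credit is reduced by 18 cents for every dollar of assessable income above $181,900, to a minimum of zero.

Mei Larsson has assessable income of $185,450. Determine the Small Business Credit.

$2,111

Small Business Credit: 18% of the $3,550 excess over $181,900 is $639; credit = $2,750 − $639 = $2,111.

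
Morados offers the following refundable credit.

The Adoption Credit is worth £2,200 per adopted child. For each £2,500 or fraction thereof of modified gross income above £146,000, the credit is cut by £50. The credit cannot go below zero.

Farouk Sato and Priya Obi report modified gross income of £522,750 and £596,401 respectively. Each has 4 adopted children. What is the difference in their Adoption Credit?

£1,250

Farouk (£522,750): Adoption Credit: base = 4 × £2,200 = £8,800. income exceeds £146,000 by £376,750, which is 151 full-or-partial £2,500 increments; reduction = 151 × £50 = £7,550, leaving £1,250.
Priya (£596,401): Adoption Credit: base = 4 × £2,200 = £8,800. income exceeds £146,000 by £450,401 → 181 increments × £50 = £9,050 ≥ base, so the credit is £0.
Difference: |£1,250 − £0| = £1,250.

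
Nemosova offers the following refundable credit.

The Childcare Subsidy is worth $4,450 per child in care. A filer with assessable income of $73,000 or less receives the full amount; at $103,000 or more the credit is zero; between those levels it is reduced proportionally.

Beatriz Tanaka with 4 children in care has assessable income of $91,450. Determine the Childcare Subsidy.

Childcare Subsidy: base = 4 × $4,450 = $17,800. $91,450 is $18,450 into a $30,000 phase-out range, leaving 11,550/30,000 of the credit: $17,800 × 11,550/30,000 = $6,853.

$6,853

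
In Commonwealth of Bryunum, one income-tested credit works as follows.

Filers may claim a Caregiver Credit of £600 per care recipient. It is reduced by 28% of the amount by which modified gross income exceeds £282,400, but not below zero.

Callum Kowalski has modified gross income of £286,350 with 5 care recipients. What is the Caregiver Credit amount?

£1,894

Caregiver Credit: base = 5 × £600 = £3,000. 28% of the £3,950 excess over £282,400 is £1,106; credit = £3,000 − £1,106 = £1,894.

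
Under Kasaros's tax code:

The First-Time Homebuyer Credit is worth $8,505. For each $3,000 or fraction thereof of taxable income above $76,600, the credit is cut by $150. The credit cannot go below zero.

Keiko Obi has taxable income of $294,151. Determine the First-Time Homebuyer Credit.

$0

First-Time Homebuyer Credit: income exceeds $76,600 by $217,551 → 73 increments × $150 = $10,950 ≥ base, so the credit is $0.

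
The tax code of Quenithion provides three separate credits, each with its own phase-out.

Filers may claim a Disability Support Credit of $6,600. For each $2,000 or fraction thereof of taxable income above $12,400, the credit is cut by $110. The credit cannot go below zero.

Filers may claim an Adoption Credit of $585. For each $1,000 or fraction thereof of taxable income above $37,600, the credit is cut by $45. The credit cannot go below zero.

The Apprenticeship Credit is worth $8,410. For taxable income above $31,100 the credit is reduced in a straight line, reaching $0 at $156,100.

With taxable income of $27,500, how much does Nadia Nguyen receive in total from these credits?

Disability Support Credit: income exceeds $12,400 by $15,100, which is 8 full-or-partial $2,000 increments; reduction = 8 × $110 = $880, leaving $5,720.
Adoption Credit: $27,500 is at or below the $37,600 threshold, so the full $585 applies.
Apprenticeship Credit: $27,500 is at or below the $31,100 threshold, so the full $8,410 applies.
Total: $5,720 + $585 + $8,410 = $14,715.

$14,715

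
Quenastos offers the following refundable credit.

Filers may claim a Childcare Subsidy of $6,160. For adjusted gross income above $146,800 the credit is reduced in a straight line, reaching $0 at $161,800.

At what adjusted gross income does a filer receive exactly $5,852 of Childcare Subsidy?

$147,550

$5,852 is 5,852/6,160 of the full $6,160, so 308/6,160 of the $15,000 range has been used: income = $146,800 + $15,000 × 308/6,160 = $147,550.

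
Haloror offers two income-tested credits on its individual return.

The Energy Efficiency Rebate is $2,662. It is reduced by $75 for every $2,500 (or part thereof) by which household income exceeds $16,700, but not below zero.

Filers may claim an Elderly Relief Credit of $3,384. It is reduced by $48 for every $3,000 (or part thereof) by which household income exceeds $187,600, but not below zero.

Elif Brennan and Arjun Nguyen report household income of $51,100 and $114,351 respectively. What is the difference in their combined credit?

$1,612

Elif ($51,100): Energy Efficiency Rebate: income exceeds $16,700 by $34,400, which is 14 full-or-partial $2,500 increments; reduction = 14 × $75 = $1,050, leaving $1,612. Elderly Relief Credit: $51,100 is at or below the $187,600 threshold, so the full $3,384 applies. total $1,612 + $3,384 = $4,996
Arjun ($114,351): Energy Efficiency Rebate: income exceeds $16,700 by $97,651 → 40 increments × $75 = $3,000 ≥ base, so the credit is $0. Elderly Relief Credit: $114,351 is at or below the $187,600 threshold, so the full $3,384 applies. total $0 + $3,384 = $3,384
Difference: |$4,996 − $3,384| = $1,612.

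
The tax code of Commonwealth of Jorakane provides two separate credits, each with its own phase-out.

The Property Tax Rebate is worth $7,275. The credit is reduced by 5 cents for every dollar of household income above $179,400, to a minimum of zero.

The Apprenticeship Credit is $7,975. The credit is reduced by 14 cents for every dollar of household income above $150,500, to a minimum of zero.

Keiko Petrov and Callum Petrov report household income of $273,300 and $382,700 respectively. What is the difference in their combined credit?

Keiko ($273,300): Property Tax Rebate: 5% of the $93,900 excess over $179,400 is $4,695; credit = $7,275 − $4,695 = $2,580. Apprenticeship Credit: 14% of the $122,800 excess over $150,500 is $17,192 ≥ base, so the credit is $0. total $2,580 + $0 = $2,580
Callum ($382,700): Property Tax Rebate: 5% of the $203,300 excess over $179,400 is $10,165 ≥ base, so the credit is $0. Apprenticeship Credit: 14% of the $232,200 excess over $150,500 is $32,508 ≥ base, so the credit is $0. total $0 + $0 = $0
Difference: |$2,580 − $0| = $2,580.

$2,580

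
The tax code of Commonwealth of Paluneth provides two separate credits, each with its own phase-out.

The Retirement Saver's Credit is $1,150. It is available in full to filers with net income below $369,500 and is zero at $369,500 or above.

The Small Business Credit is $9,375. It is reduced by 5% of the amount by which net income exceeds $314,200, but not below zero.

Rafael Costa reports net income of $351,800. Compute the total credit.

Retirement Saver's Credit: $351,800 is below the $369,500 cutoff, so the full $1,150 applies.
Small Business Credit: 5% of the $37,600 excess over $314,200 is $1,880; credit = $9,375 − $1,880 = $7,495.
Total: $1,150 + $7,495 = $8,645.

$8,645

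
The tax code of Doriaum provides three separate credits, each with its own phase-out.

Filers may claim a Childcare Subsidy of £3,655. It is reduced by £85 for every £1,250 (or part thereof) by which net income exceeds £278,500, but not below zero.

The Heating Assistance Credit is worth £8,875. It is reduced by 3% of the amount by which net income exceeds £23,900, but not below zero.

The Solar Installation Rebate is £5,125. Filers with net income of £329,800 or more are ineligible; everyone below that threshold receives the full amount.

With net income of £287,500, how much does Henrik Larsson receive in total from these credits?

Childcare Subsidy: income exceeds £278,500 by £9,000, which is 8 full-or-partial £1,250 increments; reduction = 8 × £85 = £680, leaving £2,975.
Heating Assistance Credit: 3% of the £263,600 excess over £23,900 is £7,908; credit = £8,875 − £7,908 = £967.
Solar Installation Rebate: £287,500 is below the £329,800 cutoff, so the full £5,125 applies.
Total: £2,975 + £967 + £5,125 = £9,067.

£9,067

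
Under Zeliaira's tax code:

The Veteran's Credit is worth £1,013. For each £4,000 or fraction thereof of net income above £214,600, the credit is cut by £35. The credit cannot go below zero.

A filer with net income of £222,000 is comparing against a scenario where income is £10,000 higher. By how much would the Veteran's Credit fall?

At £222,000 — income exceeds £214,600 by £7,400, which is 2 full-or-partial £4,000 increments; reduction = 2 × £35 = £70, leaving £943.
At £232,000 — income exceeds £214,600 by £17,400, which is 5 full-or-partial £4,000 increments; reduction = 5 × £35 = £175, leaving £838.
Lost: £943 − £838 = £105.

£105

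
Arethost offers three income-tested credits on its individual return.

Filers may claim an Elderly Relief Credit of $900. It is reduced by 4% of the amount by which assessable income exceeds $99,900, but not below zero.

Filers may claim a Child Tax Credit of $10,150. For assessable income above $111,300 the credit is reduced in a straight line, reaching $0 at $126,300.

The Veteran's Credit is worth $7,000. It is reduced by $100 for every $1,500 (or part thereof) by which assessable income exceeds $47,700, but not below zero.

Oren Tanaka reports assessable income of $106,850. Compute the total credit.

Elderly Relief Credit: 4% of the $6,950 excess over $99,900 is $278; credit = $900 − $278 = $622.
Child Tax Credit: $106,850 is at or below the $111,300 threshold, so the full $10,150 applies.
Veteran's Credit: income exceeds $47,700 by $59,150, which is 40 full-or-partial $1,500 increments; reduction = 40 × $100 = $4,000, leaving $3,000.
Total: $622 + $10,150 + $3,000 = $13,772.

$13,772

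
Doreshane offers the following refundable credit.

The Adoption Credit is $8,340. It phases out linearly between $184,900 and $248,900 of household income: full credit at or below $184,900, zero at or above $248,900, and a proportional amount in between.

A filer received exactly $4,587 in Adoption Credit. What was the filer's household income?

$4,587 is 4,587/8,340 of the full $8,340, so 3,753/8,340 of the $64,000 range has been used: income = $184,900 + $64,000 × 3,753/8,340 = $213,700.

$213,700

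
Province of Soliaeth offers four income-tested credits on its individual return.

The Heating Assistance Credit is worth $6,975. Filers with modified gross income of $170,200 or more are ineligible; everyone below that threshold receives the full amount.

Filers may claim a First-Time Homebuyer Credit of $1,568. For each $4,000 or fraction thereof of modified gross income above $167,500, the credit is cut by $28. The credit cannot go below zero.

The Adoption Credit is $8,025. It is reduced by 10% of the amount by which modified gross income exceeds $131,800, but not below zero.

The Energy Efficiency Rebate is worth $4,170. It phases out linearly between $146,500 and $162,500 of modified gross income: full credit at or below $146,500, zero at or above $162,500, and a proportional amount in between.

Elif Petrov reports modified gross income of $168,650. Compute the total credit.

$12,855

Heating Assistance Credit: $168,650 is below the $170,200 cutoff, so the full $6,975 applies.
First-Time Homebuyer Credit: income exceeds $167,500 by $1,150, which is 1 full-or-partial $4,000 increment; reduction = 1 × $28 = $28, leaving $1,540.
Adoption Credit: 10% of the $36,850 excess over $131,800 is $3,685; credit = $8,025 − $3,685 = $4,340.
Energy Efficiency Rebate: $168,650 is at or above $162,500, so the credit is $0.
Total: $6,975 + $1,540 + $4,340 + $0 = $12,855.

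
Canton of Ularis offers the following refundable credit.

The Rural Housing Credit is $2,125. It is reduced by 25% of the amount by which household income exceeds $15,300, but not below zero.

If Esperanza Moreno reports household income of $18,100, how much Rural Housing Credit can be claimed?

Rural Housing Credit: 25% of the $2,800 excess over $15,300 is $700; credit = $2,125 − $700 = $1,425.

$1,425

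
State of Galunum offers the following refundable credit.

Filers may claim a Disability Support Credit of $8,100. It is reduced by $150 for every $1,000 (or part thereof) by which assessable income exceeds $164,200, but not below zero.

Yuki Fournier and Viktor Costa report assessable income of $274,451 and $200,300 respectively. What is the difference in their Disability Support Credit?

$2,550

Yuki ($274,451): Disability Support Credit: income exceeds $164,200 by $110,251 → 111 increments × $150 = $16,650 ≥ base, so the credit is $0.
Viktor ($200,300): Disability Support Credit: income exceeds $164,200 by $36,100, which is 37 full-or-partial $1,000 increments; reduction = 37 × $150 = $5,550, leaving $2,550.
Difference: |$0 − $2,550| = $2,550.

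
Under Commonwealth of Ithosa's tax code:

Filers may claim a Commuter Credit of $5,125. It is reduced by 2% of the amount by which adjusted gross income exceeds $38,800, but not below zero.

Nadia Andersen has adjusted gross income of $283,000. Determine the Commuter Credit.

$241

Commuter Credit: 2% of the $244,200 excess over $38,800 is $4,884; credit = $5,125 − $4,884 = $241.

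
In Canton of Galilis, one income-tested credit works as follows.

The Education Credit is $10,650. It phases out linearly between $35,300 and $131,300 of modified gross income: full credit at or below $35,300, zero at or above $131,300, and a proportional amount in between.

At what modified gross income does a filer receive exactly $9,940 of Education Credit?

$9,940 is 9,940/10,650 of the full $10,650, so 710/10,650 of the $96,000 range has been used: income = $35,300 + $96,000 × 710/10,650 = $41,700.

$41,700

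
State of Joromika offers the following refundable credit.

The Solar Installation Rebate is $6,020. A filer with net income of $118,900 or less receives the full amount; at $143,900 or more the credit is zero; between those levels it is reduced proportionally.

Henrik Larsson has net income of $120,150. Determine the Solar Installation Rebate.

Solar Installation Rebate: $120,150 is $1,250 into a $25,000 phase-out range, leaving 23,750/25,000 of the credit: $6,020 × 23,750/25,000 = $5,719.

$5,719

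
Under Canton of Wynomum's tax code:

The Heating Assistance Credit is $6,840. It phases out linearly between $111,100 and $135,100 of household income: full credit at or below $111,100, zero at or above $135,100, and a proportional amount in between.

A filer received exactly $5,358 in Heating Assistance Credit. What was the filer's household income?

$116,300

$5,358 is 5,358/6,840 of the full $6,840, so 1,482/6,840 of the $24,000 range has been used: income = $111,100 + $24,000 × 1,482/6,840 = $116,300.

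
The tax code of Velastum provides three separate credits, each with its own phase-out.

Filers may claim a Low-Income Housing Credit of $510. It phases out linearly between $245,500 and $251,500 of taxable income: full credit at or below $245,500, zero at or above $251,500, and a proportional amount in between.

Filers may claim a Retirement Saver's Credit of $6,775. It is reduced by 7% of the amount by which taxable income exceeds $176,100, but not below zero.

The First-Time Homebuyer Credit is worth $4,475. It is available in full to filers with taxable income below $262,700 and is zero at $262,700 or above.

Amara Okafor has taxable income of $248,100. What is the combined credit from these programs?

$6,499

Low-Income Housing Credit: $248,100 is $2,600 into a $6,000 phase-out range, leaving 3,400/6,000 of the credit: $510 × 3,400/6,000 = $289.
Retirement Saver's Credit: 7% of the $72,000 excess over $176,100 is $5,040; credit = $6,775 − $5,040 = $1,735.
First-Time Homebuyer Credit: $248,100 is below the $262,700 cutoff, so the full $4,475 applies.
Total: $289 + $1,735 + $4,475 = $6,499.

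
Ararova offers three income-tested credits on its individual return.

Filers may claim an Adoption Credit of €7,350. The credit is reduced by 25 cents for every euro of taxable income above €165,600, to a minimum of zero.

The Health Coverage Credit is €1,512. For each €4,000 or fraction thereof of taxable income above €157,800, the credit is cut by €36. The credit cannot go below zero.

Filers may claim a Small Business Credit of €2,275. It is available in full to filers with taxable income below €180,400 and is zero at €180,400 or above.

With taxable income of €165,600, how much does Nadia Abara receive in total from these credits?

Adoption Credit: €165,600 is at or below the €165,600 threshold, so the full €7,350 applies.
Health Coverage Credit: income exceeds €157,800 by €7,800, which is 2 full-or-partial €4,000 increments; reduction = 2 × €36 = €72, leaving €1,440.
Small Business Credit: €165,600 is below the €180,400 cutoff, so the full €2,275 applies.
Total: €7,350 + €1,440 + €2,275 = €11,065.

€11,065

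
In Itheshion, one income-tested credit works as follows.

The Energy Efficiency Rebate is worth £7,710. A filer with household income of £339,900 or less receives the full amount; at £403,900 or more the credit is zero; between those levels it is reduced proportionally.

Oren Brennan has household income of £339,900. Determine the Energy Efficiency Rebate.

£7,710

Energy Efficiency Rebate: £339,900 is at or below the £339,900 threshold, so the full £7,710 applies.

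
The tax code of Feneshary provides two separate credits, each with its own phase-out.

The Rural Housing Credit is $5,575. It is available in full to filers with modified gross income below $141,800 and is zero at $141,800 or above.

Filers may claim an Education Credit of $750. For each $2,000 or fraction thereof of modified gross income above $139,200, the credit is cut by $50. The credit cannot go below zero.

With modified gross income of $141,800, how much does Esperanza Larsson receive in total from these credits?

Rural Housing Credit: $141,800 meets or exceeds the $141,800 cutoff, so the credit is $0.
Education Credit: income exceeds $139,200 by $2,600, which is 2 full-or-partial $2,000 increments; reduction = 2 × $50 = $100, leaving $650.
Total: $0 + $650 = $650.

$650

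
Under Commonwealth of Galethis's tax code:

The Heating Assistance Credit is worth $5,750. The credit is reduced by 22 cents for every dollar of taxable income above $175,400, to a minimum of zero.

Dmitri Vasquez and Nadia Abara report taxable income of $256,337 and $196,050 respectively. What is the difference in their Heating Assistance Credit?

$1,207

Dmitri ($256,337): Heating Assistance Credit: 22% of the $80,937 excess over $175,400 is $17,806.14 ≥ base, so the credit is $0.
Nadia ($196,050): Heating Assistance Credit: 22% of the $20,650 excess over $175,400 is $4,543; credit = $5,750 − $4,543 = $1,207.
Difference: |$0 − $1,207| = $1,207.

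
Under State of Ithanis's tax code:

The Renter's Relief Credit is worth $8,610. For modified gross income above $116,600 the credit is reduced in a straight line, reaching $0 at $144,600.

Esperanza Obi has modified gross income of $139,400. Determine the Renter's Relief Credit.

$1,599

Renter's Relief Credit: $139,400 is $22,800 into a $28,000 phase-out range, leaving 5,200/28,000 of the credit: $8,610 × 5,200/28,000 = $1,599.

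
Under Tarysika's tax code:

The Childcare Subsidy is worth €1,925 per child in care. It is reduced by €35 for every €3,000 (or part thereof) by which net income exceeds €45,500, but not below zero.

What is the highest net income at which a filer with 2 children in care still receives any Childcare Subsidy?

Full credit = 2 × €1,925 = €3,850.
After 109 increments the reduction is 109 × €35 = €3,815, leaving €35; one more increment wipes it out. Increment 109 ends at excess 109 × €3,000 = €327,000, so the highest qualifying income is €45,500 + €327,000 = €372,500.

€372,500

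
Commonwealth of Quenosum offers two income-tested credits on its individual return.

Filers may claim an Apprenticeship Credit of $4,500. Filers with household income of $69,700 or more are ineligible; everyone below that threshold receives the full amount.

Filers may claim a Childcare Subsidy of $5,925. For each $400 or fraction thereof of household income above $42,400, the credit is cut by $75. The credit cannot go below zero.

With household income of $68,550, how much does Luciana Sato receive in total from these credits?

$5,475

Apprenticeship Credit: $68,550 is below the $69,700 cutoff, so the full $4,500 applies.
Childcare Subsidy: income exceeds $42,400 by $26,150, which is 66 full-or-partial $400 increments; reduction = 66 × $75 = $4,950, leaving $975.
Total: $4,500 + $975 = $5,475.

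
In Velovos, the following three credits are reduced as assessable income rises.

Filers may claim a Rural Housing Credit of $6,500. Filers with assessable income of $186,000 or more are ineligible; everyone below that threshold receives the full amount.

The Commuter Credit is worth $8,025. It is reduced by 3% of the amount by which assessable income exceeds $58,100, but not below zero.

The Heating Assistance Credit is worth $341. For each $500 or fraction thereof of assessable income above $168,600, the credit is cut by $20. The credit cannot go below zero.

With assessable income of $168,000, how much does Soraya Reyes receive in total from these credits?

$11,569

Rural Housing Credit: $168,000 is below the $186,000 cutoff, so the full $6,500 applies.
Commuter Credit: 3% of the $109,900 excess over $58,100 is $3,297; credit = $8,025 − $3,297 = $4,728.
Heating Assistance Credit: $168,000 is at or below the $168,600 threshold, so the full $341 applies.
Total: $6,500 + $4,728 + $341 = $11,569.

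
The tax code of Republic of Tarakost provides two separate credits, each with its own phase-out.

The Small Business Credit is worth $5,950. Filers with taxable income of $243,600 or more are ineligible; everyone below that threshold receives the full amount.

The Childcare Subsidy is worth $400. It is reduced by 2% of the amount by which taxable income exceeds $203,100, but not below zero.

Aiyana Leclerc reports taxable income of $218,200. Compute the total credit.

Small Business Credit: $218,200 is below the $243,600 cutoff, so the full $5,950 applies.
Childcare Subsidy: 2% of the $15,100 excess over $203,100 is $302; credit = $400 − $302 = $98.
Total: $5,950 + $98 = $6,048.

$6,048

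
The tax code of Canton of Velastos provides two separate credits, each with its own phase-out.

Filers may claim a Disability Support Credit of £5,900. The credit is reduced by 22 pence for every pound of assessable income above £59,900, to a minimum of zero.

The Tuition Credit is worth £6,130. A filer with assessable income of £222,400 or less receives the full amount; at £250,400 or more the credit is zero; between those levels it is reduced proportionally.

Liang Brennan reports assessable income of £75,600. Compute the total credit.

£8,576

Disability Support Credit: 22% of the £15,700 excess over £59,900 is £3,454; credit = £5,900 − £3,454 = £2,446.
Tuition Credit: £75,600 is at or below the £222,400 threshold, so the full £6,130 applies.
Total: £2,446 + £6,130 = £8,576.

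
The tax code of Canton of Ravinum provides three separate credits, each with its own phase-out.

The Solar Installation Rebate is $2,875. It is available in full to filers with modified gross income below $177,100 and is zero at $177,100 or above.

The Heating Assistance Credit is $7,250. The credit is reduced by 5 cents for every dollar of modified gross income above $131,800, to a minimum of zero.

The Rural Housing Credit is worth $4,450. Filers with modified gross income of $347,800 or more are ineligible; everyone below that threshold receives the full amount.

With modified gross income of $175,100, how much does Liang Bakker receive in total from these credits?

Solar Installation Rebate: $175,100 is below the $177,100 cutoff, so the full $2,875 applies.
Heating Assistance Credit: 5% of the $43,300 excess over $131,800 is $2,165; credit = $7,250 − $2,165 = $5,085.
Rural Housing Credit: $175,100 is below the $347,800 cutoff, so the full $4,450 applies.
Total: $2,875 + $5,085 + $4,450 = $12,410.

$12,410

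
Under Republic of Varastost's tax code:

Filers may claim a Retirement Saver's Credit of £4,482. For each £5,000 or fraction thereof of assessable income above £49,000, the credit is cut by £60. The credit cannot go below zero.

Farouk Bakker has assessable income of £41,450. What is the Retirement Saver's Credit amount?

£4,482

Retirement Saver's Credit: £41,450 is at or below the £49,000 threshold, so the full £4,482 applies.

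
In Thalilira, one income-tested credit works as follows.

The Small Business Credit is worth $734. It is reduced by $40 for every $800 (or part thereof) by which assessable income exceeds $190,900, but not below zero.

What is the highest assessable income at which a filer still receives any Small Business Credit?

After 18 increments the reduction is 18 × $40 = $720, leaving $14; one more increment wipes it out. Increment 18 ends at excess 18 × $800 = $14,400, so the highest qualifying income is $190,900 + $14,400 = $205,300.

$205,300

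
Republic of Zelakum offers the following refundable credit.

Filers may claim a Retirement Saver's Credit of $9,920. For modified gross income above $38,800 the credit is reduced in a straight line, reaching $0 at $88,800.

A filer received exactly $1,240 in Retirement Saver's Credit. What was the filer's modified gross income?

$82,550

$1,240 is 1,240/9,920 of the full $9,920, so 8,680/9,920 of the $50,000 range has been used: income = $38,800 + $50,000 × 8,680/9,920 = $82,550.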